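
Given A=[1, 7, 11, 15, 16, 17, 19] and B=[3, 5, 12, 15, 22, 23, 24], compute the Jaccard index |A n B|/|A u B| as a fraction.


A intersect B = [15]
|A intersect B| = 1
A union B = [1, 3, 5, 7, 11, 12, 15, 16, 17, 19, 22, 23, 24]
|A union B| = 13
Jaccard = 1/13 = 1/13

1/13


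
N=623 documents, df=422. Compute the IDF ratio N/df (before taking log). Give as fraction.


IDF ratio = N / df
= 623 / 422
= 623/422

623/422


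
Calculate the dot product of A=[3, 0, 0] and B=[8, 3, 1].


Dot product = sum of element-wise products
A[0]*B[0] = 3*8 = 24
A[1]*B[1] = 0*3 = 0
A[2]*B[2] = 0*1 = 0
Sum = 24 + 0 + 0 = 24

24


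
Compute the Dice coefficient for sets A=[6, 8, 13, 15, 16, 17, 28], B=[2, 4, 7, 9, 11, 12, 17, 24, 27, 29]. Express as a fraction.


A intersect B = [17]
|A intersect B| = 1
|A| = 7, |B| = 10
Dice = 2*1 / (7+10)
= 2 / 17 = 2/17

2/17


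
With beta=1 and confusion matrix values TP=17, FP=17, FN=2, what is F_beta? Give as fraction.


P = TP/(TP+FP) = 17/34 = 1/2
R = TP/(TP+FN) = 17/19 = 17/19
beta^2 = 1^2 = 1
(1 + beta^2) = 2
Numerator = (1+beta^2)*P*R = 17/19
Denominator = beta^2*P + R = 1/2 + 17/19 = 53/38
F_beta = 34/53

34/53


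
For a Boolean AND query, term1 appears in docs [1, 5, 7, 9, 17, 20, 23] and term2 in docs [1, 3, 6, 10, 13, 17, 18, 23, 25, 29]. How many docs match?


Boolean AND: find intersection of posting lists
term1 docs: [1, 5, 7, 9, 17, 20, 23]
term2 docs: [1, 3, 6, 10, 13, 17, 18, 23, 25, 29]
Intersection: [1, 17, 23]
|intersection| = 3

3


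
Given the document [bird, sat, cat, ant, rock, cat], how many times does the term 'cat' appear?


Document has 6 words
Scanning for 'cat':
Found at positions: [2, 5]
Count = 2

2


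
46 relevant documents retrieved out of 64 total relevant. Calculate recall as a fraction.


Recall = retrieved_relevant / total_relevant
= 46 / 64
= 46 / (46 + 18)
= 23/32

23/32


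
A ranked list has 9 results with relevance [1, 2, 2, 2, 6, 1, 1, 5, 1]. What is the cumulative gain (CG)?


Cumulative Gain = sum of relevance scores
Position 1: rel=1, running sum=1
Position 2: rel=2, running sum=3
Position 3: rel=2, running sum=5
Position 4: rel=2, running sum=7
Position 5: rel=6, running sum=13
Position 6: rel=1, running sum=14
Position 7: rel=1, running sum=15
Position 8: rel=5, running sum=20
Position 9: rel=1, running sum=21
CG = 21

21


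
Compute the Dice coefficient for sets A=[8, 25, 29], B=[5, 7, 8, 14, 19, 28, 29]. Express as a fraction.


A intersect B = [8, 29]
|A intersect B| = 2
|A| = 3, |B| = 7
Dice = 2*2 / (3+7)
= 4 / 10 = 2/5

2/5


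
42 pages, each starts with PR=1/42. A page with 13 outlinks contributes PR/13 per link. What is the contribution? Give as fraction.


Initial PR = 1/42 = 1/42
Outlinks = 13
Contribution per link = PR / outlinks
= 1/42 / 13
= 1/546

1/546


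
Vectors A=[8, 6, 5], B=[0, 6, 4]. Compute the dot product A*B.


Dot product = sum of element-wise products
A[0]*B[0] = 8*0 = 0
A[1]*B[1] = 6*6 = 36
A[2]*B[2] = 5*4 = 20
Sum = 0 + 36 + 20 = 56

56


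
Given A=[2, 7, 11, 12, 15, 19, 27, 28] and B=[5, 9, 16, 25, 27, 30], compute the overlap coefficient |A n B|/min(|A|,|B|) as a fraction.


A intersect B = [27]
|A intersect B| = 1
min(|A|, |B|) = min(8, 6) = 6
Overlap = 1 / 6 = 1/6

1/6


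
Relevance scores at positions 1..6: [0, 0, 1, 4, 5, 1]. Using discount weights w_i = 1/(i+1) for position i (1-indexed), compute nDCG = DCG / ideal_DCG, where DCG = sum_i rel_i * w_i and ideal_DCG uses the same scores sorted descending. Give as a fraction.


Position discount weights w_i = 1/(i+1) for i=1..6:
Weights = [1/2, 1/3, 1/4, 1/5, 1/6, 1/7]
Actual relevance: [0, 0, 1, 4, 5, 1]
DCG = 0/2 + 0/3 + 1/4 + 4/5 + 5/6 + 1/7 = 851/420
Ideal relevance (sorted desc): [5, 4, 1, 1, 0, 0]
Ideal DCG = 5/2 + 4/3 + 1/4 + 1/5 + 0/6 + 0/7 = 257/60
nDCG = DCG / ideal_DCG = 851/420 / 257/60 = 851/1799

851/1799


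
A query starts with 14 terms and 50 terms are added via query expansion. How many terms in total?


Original terms: 14
Expansion terms: 50
Total = 14 + 50 = 64

64


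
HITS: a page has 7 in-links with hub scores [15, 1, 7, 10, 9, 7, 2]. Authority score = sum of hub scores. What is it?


Authority = sum of hub scores of in-linkers
In-link 1: hub score = 15
In-link 2: hub score = 1
In-link 3: hub score = 7
In-link 4: hub score = 10
In-link 5: hub score = 9
In-link 6: hub score = 7
In-link 7: hub score = 2
Authority = 15 + 1 + 7 + 10 + 9 + 7 + 2 = 51

51


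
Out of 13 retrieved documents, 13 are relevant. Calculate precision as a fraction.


Precision = relevant_retrieved / total_retrieved
= 13 / 13
= 13 / (13 + 0)
= 1

1


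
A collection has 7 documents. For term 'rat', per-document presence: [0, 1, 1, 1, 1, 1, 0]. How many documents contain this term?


Checking each document for 'rat':
Doc 1: absent
Doc 2: present
Doc 3: present
Doc 4: present
Doc 5: present
Doc 6: present
Doc 7: absent
df = sum of presences = 0 + 1 + 1 + 1 + 1 + 1 + 0 = 5

5


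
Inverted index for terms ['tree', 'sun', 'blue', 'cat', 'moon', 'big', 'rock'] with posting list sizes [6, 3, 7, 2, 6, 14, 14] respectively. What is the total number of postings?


Summing posting list sizes:
'tree': 6 postings
'sun': 3 postings
'blue': 7 postings
'cat': 2 postings
'moon': 6 postings
'big': 14 postings
'rock': 14 postings
Total = 6 + 3 + 7 + 2 + 6 + 14 + 14 = 52

52


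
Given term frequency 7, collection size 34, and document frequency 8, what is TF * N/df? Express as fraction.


TF * (N/df)
= 7 * (34/8)
= 7 * 17/4
= 119/4

119/4


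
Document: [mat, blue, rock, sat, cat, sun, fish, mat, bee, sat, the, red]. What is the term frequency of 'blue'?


Document has 12 words
Scanning for 'blue':
Found at positions: [1]
Count = 1

1


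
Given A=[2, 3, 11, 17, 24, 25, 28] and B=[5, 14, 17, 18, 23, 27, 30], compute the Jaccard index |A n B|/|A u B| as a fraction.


A intersect B = [17]
|A intersect B| = 1
A union B = [2, 3, 5, 11, 14, 17, 18, 23, 24, 25, 27, 28, 30]
|A union B| = 13
Jaccard = 1/13 = 1/13

1/13


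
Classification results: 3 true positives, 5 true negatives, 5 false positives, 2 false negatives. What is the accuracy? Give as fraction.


Accuracy = (TP + TN) / (TP + TN + FP + FN)
TP + TN = 3 + 5 = 8
Total = 3 + 5 + 5 + 2 = 15
Accuracy = 8 / 15 = 8/15

8/15


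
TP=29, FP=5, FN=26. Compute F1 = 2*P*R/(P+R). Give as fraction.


F1 = 2 * P * R / (P + R)
P = TP/(TP+FP) = 29/34 = 29/34
R = TP/(TP+FN) = 29/55 = 29/55
2 * P * R = 2 * 29/34 * 29/55 = 841/935
P + R = 29/34 + 29/55 = 2581/1870
F1 = 841/935 / 2581/1870 = 58/89

58/89


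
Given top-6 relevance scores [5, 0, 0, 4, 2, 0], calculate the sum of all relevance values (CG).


Cumulative Gain = sum of relevance scores
Position 1: rel=5, running sum=5
Position 2: rel=0, running sum=5
Position 3: rel=0, running sum=5
Position 4: rel=4, running sum=9
Position 5: rel=2, running sum=11
Position 6: rel=0, running sum=11
CG = 11

11


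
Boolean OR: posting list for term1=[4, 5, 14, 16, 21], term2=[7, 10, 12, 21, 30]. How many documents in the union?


Boolean OR: find union of posting lists
term1 docs: [4, 5, 14, 16, 21]
term2 docs: [7, 10, 12, 21, 30]
Union: [4, 5, 7, 10, 12, 14, 16, 21, 30]
|union| = 9

9


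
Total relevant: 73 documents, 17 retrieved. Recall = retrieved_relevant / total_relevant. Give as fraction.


Recall = retrieved_relevant / total_relevant
= 17 / 73
= 17 / (17 + 56)
= 17/73

17/73


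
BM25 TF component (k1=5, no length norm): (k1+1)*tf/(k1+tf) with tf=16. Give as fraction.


BM25 TF component = (k1+1)*tf / (k1+tf)
k1 = 5, tf = 16
Numerator = (5+1)*16 = 96
Denominator = 5 + 16 = 21
= 96/21 = 32/7

32/7


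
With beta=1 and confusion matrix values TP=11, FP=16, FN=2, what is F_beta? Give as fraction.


P = TP/(TP+FP) = 11/27 = 11/27
R = TP/(TP+FN) = 11/13 = 11/13
beta^2 = 1^2 = 1
(1 + beta^2) = 2
Numerator = (1+beta^2)*P*R = 242/351
Denominator = beta^2*P + R = 11/27 + 11/13 = 440/351
F_beta = 11/20

11/20


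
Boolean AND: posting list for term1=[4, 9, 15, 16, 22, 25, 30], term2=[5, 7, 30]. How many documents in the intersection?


Boolean AND: find intersection of posting lists
term1 docs: [4, 9, 15, 16, 22, 25, 30]
term2 docs: [5, 7, 30]
Intersection: [30]
|intersection| = 1

1


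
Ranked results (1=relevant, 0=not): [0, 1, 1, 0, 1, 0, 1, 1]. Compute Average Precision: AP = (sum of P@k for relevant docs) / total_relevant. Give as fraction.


Computing P@k for each relevant position:
Position 1: not relevant
Position 2: relevant, P@2 = 1/2 = 1/2
Position 3: relevant, P@3 = 2/3 = 2/3
Position 4: not relevant
Position 5: relevant, P@5 = 3/5 = 3/5
Position 6: not relevant
Position 7: relevant, P@7 = 4/7 = 4/7
Position 8: relevant, P@8 = 5/8 = 5/8
Sum of P@k = 1/2 + 2/3 + 3/5 + 4/7 + 5/8 = 2489/840
AP = 2489/840 / 5 = 2489/4200

2489/4200


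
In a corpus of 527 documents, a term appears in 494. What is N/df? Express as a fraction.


IDF ratio = N / df
= 527 / 494
= 527/494

527/494


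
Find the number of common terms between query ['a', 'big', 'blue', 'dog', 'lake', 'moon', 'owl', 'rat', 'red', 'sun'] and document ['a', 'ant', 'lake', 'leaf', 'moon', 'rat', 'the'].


Query terms: ['a', 'big', 'blue', 'dog', 'lake', 'moon', 'owl', 'rat', 'red', 'sun']
Document terms: ['a', 'ant', 'lake', 'leaf', 'moon', 'rat', 'the']
Common terms: ['a', 'lake', 'moon', 'rat']
Overlap count = 4

4


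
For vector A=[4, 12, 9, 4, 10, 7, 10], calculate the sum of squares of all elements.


|A|^2 = sum of squared components
A[0]^2 = 4^2 = 16
A[1]^2 = 12^2 = 144
A[2]^2 = 9^2 = 81
A[3]^2 = 4^2 = 16
A[4]^2 = 10^2 = 100
A[5]^2 = 7^2 = 49
A[6]^2 = 10^2 = 100
Sum = 16 + 144 + 81 + 16 + 100 + 49 + 100 = 506

506


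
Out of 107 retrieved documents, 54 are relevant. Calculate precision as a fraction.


Precision = relevant_retrieved / total_retrieved
= 54 / 107
= 54 / (54 + 53)
= 54/107

54/107


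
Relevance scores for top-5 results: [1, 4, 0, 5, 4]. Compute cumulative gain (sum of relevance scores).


Cumulative Gain = sum of relevance scores
Position 1: rel=1, running sum=1
Position 2: rel=4, running sum=5
Position 3: rel=0, running sum=5
Position 4: rel=5, running sum=10
Position 5: rel=4, running sum=14
CG = 14

14


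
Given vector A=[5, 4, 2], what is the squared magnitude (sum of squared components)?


|A|^2 = sum of squared components
A[0]^2 = 5^2 = 25
A[1]^2 = 4^2 = 16
A[2]^2 = 2^2 = 4
Sum = 25 + 16 + 4 = 45

45


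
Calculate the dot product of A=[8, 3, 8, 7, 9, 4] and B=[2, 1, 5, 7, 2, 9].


Dot product = sum of element-wise products
A[0]*B[0] = 8*2 = 16
A[1]*B[1] = 3*1 = 3
A[2]*B[2] = 8*5 = 40
A[3]*B[3] = 7*7 = 49
A[4]*B[4] = 9*2 = 18
A[5]*B[5] = 4*9 = 36
Sum = 16 + 3 + 40 + 49 + 18 + 36 = 162

162


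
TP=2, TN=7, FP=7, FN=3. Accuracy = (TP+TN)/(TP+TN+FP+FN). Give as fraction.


Accuracy = (TP + TN) / (TP + TN + FP + FN)
TP + TN = 2 + 7 = 9
Total = 2 + 7 + 7 + 3 = 19
Accuracy = 9 / 19 = 9/19

9/19


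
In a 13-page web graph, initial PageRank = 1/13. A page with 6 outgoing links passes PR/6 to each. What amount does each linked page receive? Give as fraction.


Initial PR = 1/13 = 1/13
Outlinks = 6
Contribution per link = PR / outlinks
= 1/13 / 6
= 1/78

1/78


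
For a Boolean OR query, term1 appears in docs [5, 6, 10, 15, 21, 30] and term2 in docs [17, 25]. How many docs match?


Boolean OR: find union of posting lists
term1 docs: [5, 6, 10, 15, 21, 30]
term2 docs: [17, 25]
Union: [5, 6, 10, 15, 17, 21, 25, 30]
|union| = 8

8


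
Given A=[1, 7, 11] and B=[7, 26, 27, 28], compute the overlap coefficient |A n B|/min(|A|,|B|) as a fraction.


A intersect B = [7]
|A intersect B| = 1
min(|A|, |B|) = min(3, 4) = 3
Overlap = 1 / 3 = 1/3

1/3


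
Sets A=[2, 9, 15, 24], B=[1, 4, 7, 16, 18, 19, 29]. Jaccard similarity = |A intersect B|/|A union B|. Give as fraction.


A intersect B = []
|A intersect B| = 0
A union B = [1, 2, 4, 7, 9, 15, 16, 18, 19, 24, 29]
|A union B| = 11
Jaccard = 0/11 = 0

0


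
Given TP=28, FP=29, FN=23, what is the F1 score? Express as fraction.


F1 = 2 * P * R / (P + R)
P = TP/(TP+FP) = 28/57 = 28/57
R = TP/(TP+FN) = 28/51 = 28/51
2 * P * R = 2 * 28/57 * 28/51 = 1568/2907
P + R = 28/57 + 28/51 = 336/323
F1 = 1568/2907 / 336/323 = 14/27

14/27


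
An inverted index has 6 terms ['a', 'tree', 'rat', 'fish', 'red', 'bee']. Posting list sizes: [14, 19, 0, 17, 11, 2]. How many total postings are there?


Summing posting list sizes:
'a': 14 postings
'tree': 19 postings
'rat': 0 postings
'fish': 17 postings
'red': 11 postings
'bee': 2 postings
Total = 14 + 19 + 0 + 17 + 11 + 2 = 63

63


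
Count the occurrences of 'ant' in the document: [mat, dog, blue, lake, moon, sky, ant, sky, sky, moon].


Document has 10 words
Scanning for 'ant':
Found at positions: [6]
Count = 1

1


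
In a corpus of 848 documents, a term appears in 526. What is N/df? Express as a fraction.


IDF ratio = N / df
= 848 / 526
= 424/263

424/263


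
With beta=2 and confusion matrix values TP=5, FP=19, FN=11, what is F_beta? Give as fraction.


P = TP/(TP+FP) = 5/24 = 5/24
R = TP/(TP+FN) = 5/16 = 5/16
beta^2 = 2^2 = 4
(1 + beta^2) = 5
Numerator = (1+beta^2)*P*R = 125/384
Denominator = beta^2*P + R = 5/6 + 5/16 = 55/48
F_beta = 25/88

25/88


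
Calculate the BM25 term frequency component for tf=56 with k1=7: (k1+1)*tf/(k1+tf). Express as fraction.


BM25 TF component = (k1+1)*tf / (k1+tf)
k1 = 7, tf = 56
Numerator = (7+1)*56 = 448
Denominator = 7 + 56 = 63
= 448/63 = 64/9

64/9


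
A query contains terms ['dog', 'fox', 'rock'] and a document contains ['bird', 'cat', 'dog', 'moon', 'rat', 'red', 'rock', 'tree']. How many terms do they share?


Query terms: ['dog', 'fox', 'rock']
Document terms: ['bird', 'cat', 'dog', 'moon', 'rat', 'red', 'rock', 'tree']
Common terms: ['dog', 'rock']
Overlap count = 2

2


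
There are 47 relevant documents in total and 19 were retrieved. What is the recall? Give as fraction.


Recall = retrieved_relevant / total_relevant
= 19 / 47
= 19 / (19 + 28)
= 19/47

19/47


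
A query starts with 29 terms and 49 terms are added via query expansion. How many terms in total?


Original terms: 29
Expansion terms: 49
Total = 29 + 49 = 78

78


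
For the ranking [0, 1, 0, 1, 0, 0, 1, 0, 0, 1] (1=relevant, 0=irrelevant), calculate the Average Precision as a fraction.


Computing P@k for each relevant position:
Position 1: not relevant
Position 2: relevant, P@2 = 1/2 = 1/2
Position 3: not relevant
Position 4: relevant, P@4 = 2/4 = 1/2
Position 5: not relevant
Position 6: not relevant
Position 7: relevant, P@7 = 3/7 = 3/7
Position 8: not relevant
Position 9: not relevant
Position 10: relevant, P@10 = 4/10 = 2/5
Sum of P@k = 1/2 + 1/2 + 3/7 + 2/5 = 64/35
AP = 64/35 / 4 = 16/35

16/35


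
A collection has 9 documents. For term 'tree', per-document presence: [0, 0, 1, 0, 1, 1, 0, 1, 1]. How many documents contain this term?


Checking each document for 'tree':
Doc 1: absent
Doc 2: absent
Doc 3: present
Doc 4: absent
Doc 5: present
Doc 6: present
Doc 7: absent
Doc 8: present
Doc 9: present
df = sum of presences = 0 + 0 + 1 + 0 + 1 + 1 + 0 + 1 + 1 = 5

5


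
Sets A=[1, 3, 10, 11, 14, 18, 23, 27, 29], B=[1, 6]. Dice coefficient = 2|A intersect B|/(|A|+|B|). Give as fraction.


A intersect B = [1]
|A intersect B| = 1
|A| = 9, |B| = 2
Dice = 2*1 / (9+2)
= 2 / 11 = 2/11

2/11


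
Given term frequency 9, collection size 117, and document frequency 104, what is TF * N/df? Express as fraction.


TF * (N/df)
= 9 * (117/104)
= 9 * 9/8
= 81/8

81/8


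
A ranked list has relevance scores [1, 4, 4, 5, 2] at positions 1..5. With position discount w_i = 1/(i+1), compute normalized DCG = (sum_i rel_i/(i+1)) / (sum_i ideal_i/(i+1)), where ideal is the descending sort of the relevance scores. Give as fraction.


Position discount weights w_i = 1/(i+1) for i=1..5:
Weights = [1/2, 1/3, 1/4, 1/5, 1/6]
Actual relevance: [1, 4, 4, 5, 2]
DCG = 1/2 + 4/3 + 4/4 + 5/5 + 2/6 = 25/6
Ideal relevance (sorted desc): [5, 4, 4, 2, 1]
Ideal DCG = 5/2 + 4/3 + 4/4 + 2/5 + 1/6 = 27/5
nDCG = DCG / ideal_DCG = 25/6 / 27/5 = 125/162

125/162


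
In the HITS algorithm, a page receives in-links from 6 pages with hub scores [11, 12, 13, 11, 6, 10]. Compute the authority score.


Authority = sum of hub scores of in-linkers
In-link 1: hub score = 11
In-link 2: hub score = 12
In-link 3: hub score = 13
In-link 4: hub score = 11
In-link 5: hub score = 6
In-link 6: hub score = 10
Authority = 11 + 12 + 13 + 11 + 6 + 10 = 63

63


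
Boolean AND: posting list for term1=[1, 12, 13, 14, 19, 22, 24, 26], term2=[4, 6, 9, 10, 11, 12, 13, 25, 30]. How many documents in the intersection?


Boolean AND: find intersection of posting lists
term1 docs: [1, 12, 13, 14, 19, 22, 24, 26]
term2 docs: [4, 6, 9, 10, 11, 12, 13, 25, 30]
Intersection: [12, 13]
|intersection| = 2

2


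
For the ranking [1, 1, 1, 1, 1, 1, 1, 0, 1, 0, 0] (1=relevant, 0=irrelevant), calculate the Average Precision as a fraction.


Computing P@k for each relevant position:
Position 1: relevant, P@1 = 1/1 = 1
Position 2: relevant, P@2 = 2/2 = 1
Position 3: relevant, P@3 = 3/3 = 1
Position 4: relevant, P@4 = 4/4 = 1
Position 5: relevant, P@5 = 5/5 = 1
Position 6: relevant, P@6 = 6/6 = 1
Position 7: relevant, P@7 = 7/7 = 1
Position 8: not relevant
Position 9: relevant, P@9 = 8/9 = 8/9
Position 10: not relevant
Position 11: not relevant
Sum of P@k = 1 + 1 + 1 + 1 + 1 + 1 + 1 + 8/9 = 71/9
AP = 71/9 / 8 = 71/72

71/72


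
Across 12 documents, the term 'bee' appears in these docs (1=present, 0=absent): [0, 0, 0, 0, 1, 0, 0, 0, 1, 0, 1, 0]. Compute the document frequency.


Checking each document for 'bee':
Doc 1: absent
Doc 2: absent
Doc 3: absent
Doc 4: absent
Doc 5: present
Doc 6: absent
Doc 7: absent
Doc 8: absent
Doc 9: present
Doc 10: absent
Doc 11: present
Doc 12: absent
df = sum of presences = 0 + 0 + 0 + 0 + 1 + 0 + 0 + 0 + 1 + 0 + 1 + 0 = 3

3


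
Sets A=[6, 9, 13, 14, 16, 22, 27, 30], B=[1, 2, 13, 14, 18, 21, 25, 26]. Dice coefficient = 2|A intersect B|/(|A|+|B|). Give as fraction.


A intersect B = [13, 14]
|A intersect B| = 2
|A| = 8, |B| = 8
Dice = 2*2 / (8+8)
= 4 / 16 = 1/4

1/4


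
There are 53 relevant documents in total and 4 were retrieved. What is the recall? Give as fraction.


Recall = retrieved_relevant / total_relevant
= 4 / 53
= 4 / (4 + 49)
= 4/53

4/53


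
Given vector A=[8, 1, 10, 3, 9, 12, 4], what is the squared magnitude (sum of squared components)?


|A|^2 = sum of squared components
A[0]^2 = 8^2 = 64
A[1]^2 = 1^2 = 1
A[2]^2 = 10^2 = 100
A[3]^2 = 3^2 = 9
A[4]^2 = 9^2 = 81
A[5]^2 = 12^2 = 144
A[6]^2 = 4^2 = 16
Sum = 64 + 1 + 100 + 9 + 81 + 144 + 16 = 415

415


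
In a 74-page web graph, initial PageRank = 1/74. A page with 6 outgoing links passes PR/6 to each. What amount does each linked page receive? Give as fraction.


Initial PR = 1/74 = 1/74
Outlinks = 6
Contribution per link = PR / outlinks
= 1/74 / 6
= 1/444

1/444


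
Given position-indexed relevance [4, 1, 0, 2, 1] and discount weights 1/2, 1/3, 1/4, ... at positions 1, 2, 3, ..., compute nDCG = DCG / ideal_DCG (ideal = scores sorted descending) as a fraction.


Position discount weights w_i = 1/(i+1) for i=1..5:
Weights = [1/2, 1/3, 1/4, 1/5, 1/6]
Actual relevance: [4, 1, 0, 2, 1]
DCG = 4/2 + 1/3 + 0/4 + 2/5 + 1/6 = 29/10
Ideal relevance (sorted desc): [4, 2, 1, 1, 0]
Ideal DCG = 4/2 + 2/3 + 1/4 + 1/5 + 0/6 = 187/60
nDCG = DCG / ideal_DCG = 29/10 / 187/60 = 174/187

174/187


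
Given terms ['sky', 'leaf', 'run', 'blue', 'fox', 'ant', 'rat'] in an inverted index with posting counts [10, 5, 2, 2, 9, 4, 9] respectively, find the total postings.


Summing posting list sizes:
'sky': 10 postings
'leaf': 5 postings
'run': 2 postings
'blue': 2 postings
'fox': 9 postings
'ant': 4 postings
'rat': 9 postings
Total = 10 + 5 + 2 + 2 + 9 + 4 + 9 = 41

41


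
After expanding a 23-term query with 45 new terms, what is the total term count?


Original terms: 23
Expansion terms: 45
Total = 23 + 45 = 68

68


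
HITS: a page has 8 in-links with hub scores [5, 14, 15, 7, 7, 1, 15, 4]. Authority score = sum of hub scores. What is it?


Authority = sum of hub scores of in-linkers
In-link 1: hub score = 5
In-link 2: hub score = 14
In-link 3: hub score = 15
In-link 4: hub score = 7
In-link 5: hub score = 7
In-link 6: hub score = 1
In-link 7: hub score = 15
In-link 8: hub score = 4
Authority = 5 + 14 + 15 + 7 + 7 + 1 + 15 + 4 = 68

68


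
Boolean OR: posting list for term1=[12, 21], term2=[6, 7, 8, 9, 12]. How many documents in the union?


Boolean OR: find union of posting lists
term1 docs: [12, 21]
term2 docs: [6, 7, 8, 9, 12]
Union: [6, 7, 8, 9, 12, 21]
|union| = 6

6


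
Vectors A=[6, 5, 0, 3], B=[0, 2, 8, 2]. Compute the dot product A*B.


Dot product = sum of element-wise products
A[0]*B[0] = 6*0 = 0
A[1]*B[1] = 5*2 = 10
A[2]*B[2] = 0*8 = 0
A[3]*B[3] = 3*2 = 6
Sum = 0 + 10 + 0 + 6 = 16

16


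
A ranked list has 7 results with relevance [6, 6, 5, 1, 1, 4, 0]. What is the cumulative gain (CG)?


Cumulative Gain = sum of relevance scores
Position 1: rel=6, running sum=6
Position 2: rel=6, running sum=12
Position 3: rel=5, running sum=17
Position 4: rel=1, running sum=18
Position 5: rel=1, running sum=19
Position 6: rel=4, running sum=23
Position 7: rel=0, running sum=23
CG = 23

23


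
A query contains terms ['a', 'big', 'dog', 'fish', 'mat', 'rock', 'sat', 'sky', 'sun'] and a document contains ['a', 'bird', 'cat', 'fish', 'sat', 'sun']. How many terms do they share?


Query terms: ['a', 'big', 'dog', 'fish', 'mat', 'rock', 'sat', 'sky', 'sun']
Document terms: ['a', 'bird', 'cat', 'fish', 'sat', 'sun']
Common terms: ['a', 'fish', 'sat', 'sun']
Overlap count = 4

4


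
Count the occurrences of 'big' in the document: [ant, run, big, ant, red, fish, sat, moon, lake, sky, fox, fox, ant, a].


Document has 14 words
Scanning for 'big':
Found at positions: [2]
Count = 1

1


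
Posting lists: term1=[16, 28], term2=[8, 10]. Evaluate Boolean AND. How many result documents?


Boolean AND: find intersection of posting lists
term1 docs: [16, 28]
term2 docs: [8, 10]
Intersection: []
|intersection| = 0

0


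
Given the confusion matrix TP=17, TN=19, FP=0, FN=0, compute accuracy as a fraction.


Accuracy = (TP + TN) / (TP + TN + FP + FN)
TP + TN = 17 + 19 = 36
Total = 17 + 19 + 0 + 0 = 36
Accuracy = 36 / 36 = 1

1


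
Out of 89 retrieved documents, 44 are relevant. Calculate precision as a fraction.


Precision = relevant_retrieved / total_retrieved
= 44 / 89
= 44 / (44 + 45)
= 44/89

44/89


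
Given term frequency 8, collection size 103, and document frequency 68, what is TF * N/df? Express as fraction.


TF * (N/df)
= 8 * (103/68)
= 8 * 103/68
= 206/17

206/17


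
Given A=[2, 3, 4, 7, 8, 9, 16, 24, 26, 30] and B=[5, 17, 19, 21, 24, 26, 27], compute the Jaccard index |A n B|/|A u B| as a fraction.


A intersect B = [24, 26]
|A intersect B| = 2
A union B = [2, 3, 4, 5, 7, 8, 9, 16, 17, 19, 21, 24, 26, 27, 30]
|A union B| = 15
Jaccard = 2/15 = 2/15

2/15


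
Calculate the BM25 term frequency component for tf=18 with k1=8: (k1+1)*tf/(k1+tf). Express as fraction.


BM25 TF component = (k1+1)*tf / (k1+tf)
k1 = 8, tf = 18
Numerator = (8+1)*18 = 162
Denominator = 8 + 18 = 26
= 162/26 = 81/13

81/13


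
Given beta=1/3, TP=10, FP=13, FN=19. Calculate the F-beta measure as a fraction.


P = TP/(TP+FP) = 10/23 = 10/23
R = TP/(TP+FN) = 10/29 = 10/29
beta^2 = 1/3^2 = 1/9
(1 + beta^2) = 10/9
Numerator = (1+beta^2)*P*R = 1000/6003
Denominator = beta^2*P + R = 10/207 + 10/29 = 2360/6003
F_beta = 25/59

25/59


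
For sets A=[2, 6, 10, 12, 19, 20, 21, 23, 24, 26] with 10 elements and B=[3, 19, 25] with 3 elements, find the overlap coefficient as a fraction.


A intersect B = [19]
|A intersect B| = 1
min(|A|, |B|) = min(10, 3) = 3
Overlap = 1 / 3 = 1/3

1/3


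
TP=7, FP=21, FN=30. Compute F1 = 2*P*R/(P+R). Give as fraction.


F1 = 2 * P * R / (P + R)
P = TP/(TP+FP) = 7/28 = 1/4
R = TP/(TP+FN) = 7/37 = 7/37
2 * P * R = 2 * 1/4 * 7/37 = 7/74
P + R = 1/4 + 7/37 = 65/148
F1 = 7/74 / 65/148 = 14/65

14/65


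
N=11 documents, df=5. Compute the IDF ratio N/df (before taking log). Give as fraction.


IDF ratio = N / df
= 11 / 5
= 11/5

11/5


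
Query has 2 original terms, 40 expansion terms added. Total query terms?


Original terms: 2
Expansion terms: 40
Total = 2 + 40 = 42

42


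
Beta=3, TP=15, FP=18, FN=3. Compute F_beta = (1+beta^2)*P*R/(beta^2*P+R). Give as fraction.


P = TP/(TP+FP) = 15/33 = 5/11
R = TP/(TP+FN) = 15/18 = 5/6
beta^2 = 3^2 = 9
(1 + beta^2) = 10
Numerator = (1+beta^2)*P*R = 125/33
Denominator = beta^2*P + R = 45/11 + 5/6 = 325/66
F_beta = 10/13

10/13


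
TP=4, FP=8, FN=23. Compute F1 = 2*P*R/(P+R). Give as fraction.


F1 = 2 * P * R / (P + R)
P = TP/(TP+FP) = 4/12 = 1/3
R = TP/(TP+FN) = 4/27 = 4/27
2 * P * R = 2 * 1/3 * 4/27 = 8/81
P + R = 1/3 + 4/27 = 13/27
F1 = 8/81 / 13/27 = 8/39

8/39


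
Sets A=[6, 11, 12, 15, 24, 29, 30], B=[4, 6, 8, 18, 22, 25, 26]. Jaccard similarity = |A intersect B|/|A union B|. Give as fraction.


A intersect B = [6]
|A intersect B| = 1
A union B = [4, 6, 8, 11, 12, 15, 18, 22, 24, 25, 26, 29, 30]
|A union B| = 13
Jaccard = 1/13 = 1/13

1/13


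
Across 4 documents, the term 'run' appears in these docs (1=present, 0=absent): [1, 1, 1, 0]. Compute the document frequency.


Checking each document for 'run':
Doc 1: present
Doc 2: present
Doc 3: present
Doc 4: absent
df = sum of presences = 1 + 1 + 1 + 0 = 3

3


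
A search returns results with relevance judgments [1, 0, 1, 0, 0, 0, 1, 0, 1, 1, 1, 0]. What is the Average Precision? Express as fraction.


Computing P@k for each relevant position:
Position 1: relevant, P@1 = 1/1 = 1
Position 2: not relevant
Position 3: relevant, P@3 = 2/3 = 2/3
Position 4: not relevant
Position 5: not relevant
Position 6: not relevant
Position 7: relevant, P@7 = 3/7 = 3/7
Position 8: not relevant
Position 9: relevant, P@9 = 4/9 = 4/9
Position 10: relevant, P@10 = 5/10 = 1/2
Position 11: relevant, P@11 = 6/11 = 6/11
Position 12: not relevant
Sum of P@k = 1 + 2/3 + 3/7 + 4/9 + 1/2 + 6/11 = 4969/1386
AP = 4969/1386 / 6 = 4969/8316

4969/8316


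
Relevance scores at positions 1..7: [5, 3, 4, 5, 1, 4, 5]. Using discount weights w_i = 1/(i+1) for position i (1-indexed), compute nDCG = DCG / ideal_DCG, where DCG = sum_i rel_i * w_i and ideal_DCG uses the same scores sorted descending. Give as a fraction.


Position discount weights w_i = 1/(i+1) for i=1..7:
Weights = [1/2, 1/3, 1/4, 1/5, 1/6, 1/7, 1/8]
Actual relevance: [5, 3, 4, 5, 1, 4, 5]
DCG = 5/2 + 3/3 + 4/4 + 5/5 + 1/6 + 4/7 + 5/8 = 1153/168
Ideal relevance (sorted desc): [5, 5, 5, 4, 4, 3, 1]
Ideal DCG = 5/2 + 5/3 + 5/4 + 4/5 + 4/6 + 3/7 + 1/8 = 6247/840
nDCG = DCG / ideal_DCG = 1153/168 / 6247/840 = 5765/6247

5765/6247


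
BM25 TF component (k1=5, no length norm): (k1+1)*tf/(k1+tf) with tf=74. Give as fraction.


BM25 TF component = (k1+1)*tf / (k1+tf)
k1 = 5, tf = 74
Numerator = (5+1)*74 = 444
Denominator = 5 + 74 = 79
= 444/79 = 444/79

444/79


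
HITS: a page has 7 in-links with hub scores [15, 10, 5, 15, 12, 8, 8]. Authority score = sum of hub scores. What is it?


Authority = sum of hub scores of in-linkers
In-link 1: hub score = 15
In-link 2: hub score = 10
In-link 3: hub score = 5
In-link 4: hub score = 15
In-link 5: hub score = 12
In-link 6: hub score = 8
In-link 7: hub score = 8
Authority = 15 + 10 + 5 + 15 + 12 + 8 + 8 = 73

73


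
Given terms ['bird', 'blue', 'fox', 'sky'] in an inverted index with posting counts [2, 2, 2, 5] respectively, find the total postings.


Summing posting list sizes:
'bird': 2 postings
'blue': 2 postings
'fox': 2 postings
'sky': 5 postings
Total = 2 + 2 + 2 + 5 = 11

11


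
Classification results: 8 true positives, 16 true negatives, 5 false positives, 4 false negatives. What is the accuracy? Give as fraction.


Accuracy = (TP + TN) / (TP + TN + FP + FN)
TP + TN = 8 + 16 = 24
Total = 8 + 16 + 5 + 4 = 33
Accuracy = 24 / 33 = 8/11

8/11


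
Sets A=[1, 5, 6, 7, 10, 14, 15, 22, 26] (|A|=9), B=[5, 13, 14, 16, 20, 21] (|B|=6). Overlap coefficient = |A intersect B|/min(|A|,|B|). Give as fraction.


A intersect B = [5, 14]
|A intersect B| = 2
min(|A|, |B|) = min(9, 6) = 6
Overlap = 2 / 6 = 1/3

1/3


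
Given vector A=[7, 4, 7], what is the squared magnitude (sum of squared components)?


|A|^2 = sum of squared components
A[0]^2 = 7^2 = 49
A[1]^2 = 4^2 = 16
A[2]^2 = 7^2 = 49
Sum = 49 + 16 + 49 = 114

114


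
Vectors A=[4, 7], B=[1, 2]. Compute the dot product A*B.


Dot product = sum of element-wise products
A[0]*B[0] = 4*1 = 4
A[1]*B[1] = 7*2 = 14
Sum = 4 + 14 = 18

18


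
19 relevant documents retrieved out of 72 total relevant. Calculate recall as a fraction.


Recall = retrieved_relevant / total_relevant
= 19 / 72
= 19 / (19 + 53)
= 19/72

19/72


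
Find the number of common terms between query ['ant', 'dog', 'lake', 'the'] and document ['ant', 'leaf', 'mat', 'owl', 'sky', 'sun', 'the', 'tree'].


Query terms: ['ant', 'dog', 'lake', 'the']
Document terms: ['ant', 'leaf', 'mat', 'owl', 'sky', 'sun', 'the', 'tree']
Common terms: ['ant', 'the']
Overlap count = 2

2


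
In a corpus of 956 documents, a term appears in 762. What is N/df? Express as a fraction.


IDF ratio = N / df
= 956 / 762
= 478/381

478/381


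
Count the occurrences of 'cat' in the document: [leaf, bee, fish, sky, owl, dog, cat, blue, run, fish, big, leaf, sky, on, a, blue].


Document has 16 words
Scanning for 'cat':
Found at positions: [6]
Count = 1

1


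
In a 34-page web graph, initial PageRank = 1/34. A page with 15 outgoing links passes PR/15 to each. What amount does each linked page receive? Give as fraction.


Initial PR = 1/34 = 1/34
Outlinks = 15
Contribution per link = PR / outlinks
= 1/34 / 15
= 1/510

1/510


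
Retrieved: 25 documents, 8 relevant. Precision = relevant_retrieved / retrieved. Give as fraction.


Precision = relevant_retrieved / total_retrieved
= 8 / 25
= 8 / (8 + 17)
= 8/25

8/25


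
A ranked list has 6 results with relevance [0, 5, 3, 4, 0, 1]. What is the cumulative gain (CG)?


Cumulative Gain = sum of relevance scores
Position 1: rel=0, running sum=0
Position 2: rel=5, running sum=5
Position 3: rel=3, running sum=8
Position 4: rel=4, running sum=12
Position 5: rel=0, running sum=12
Position 6: rel=1, running sum=13
CG = 13

13


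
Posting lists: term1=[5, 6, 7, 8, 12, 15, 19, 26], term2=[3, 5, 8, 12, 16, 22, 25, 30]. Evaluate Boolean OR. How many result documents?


Boolean OR: find union of posting lists
term1 docs: [5, 6, 7, 8, 12, 15, 19, 26]
term2 docs: [3, 5, 8, 12, 16, 22, 25, 30]
Union: [3, 5, 6, 7, 8, 12, 15, 16, 19, 22, 25, 26, 30]
|union| = 13

13


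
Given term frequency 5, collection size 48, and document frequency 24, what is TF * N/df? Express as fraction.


TF * (N/df)
= 5 * (48/24)
= 5 * 2
= 10

10


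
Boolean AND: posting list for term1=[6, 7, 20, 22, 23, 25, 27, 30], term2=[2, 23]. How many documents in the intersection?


Boolean AND: find intersection of posting lists
term1 docs: [6, 7, 20, 22, 23, 25, 27, 30]
term2 docs: [2, 23]
Intersection: [23]
|intersection| = 1

1


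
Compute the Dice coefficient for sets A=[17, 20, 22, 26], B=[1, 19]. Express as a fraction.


A intersect B = []
|A intersect B| = 0
|A| = 4, |B| = 2
Dice = 2*0 / (4+2)
= 0 / 6 = 0

0


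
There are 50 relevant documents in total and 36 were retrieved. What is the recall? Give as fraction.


Recall = retrieved_relevant / total_relevant
= 36 / 50
= 36 / (36 + 14)
= 18/25

18/25


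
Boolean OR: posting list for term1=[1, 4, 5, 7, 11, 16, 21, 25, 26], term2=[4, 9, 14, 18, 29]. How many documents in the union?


Boolean OR: find union of posting lists
term1 docs: [1, 4, 5, 7, 11, 16, 21, 25, 26]
term2 docs: [4, 9, 14, 18, 29]
Union: [1, 4, 5, 7, 9, 11, 14, 16, 18, 21, 25, 26, 29]
|union| = 13

13


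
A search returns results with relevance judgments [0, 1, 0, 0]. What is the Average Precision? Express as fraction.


Computing P@k for each relevant position:
Position 1: not relevant
Position 2: relevant, P@2 = 1/2 = 1/2
Position 3: not relevant
Position 4: not relevant
Sum of P@k = 1/2 = 1/2
AP = 1/2 / 1 = 1/2

1/2


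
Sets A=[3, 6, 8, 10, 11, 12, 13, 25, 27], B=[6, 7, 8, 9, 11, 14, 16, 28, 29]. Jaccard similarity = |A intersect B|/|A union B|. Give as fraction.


A intersect B = [6, 8, 11]
|A intersect B| = 3
A union B = [3, 6, 7, 8, 9, 10, 11, 12, 13, 14, 16, 25, 27, 28, 29]
|A union B| = 15
Jaccard = 3/15 = 1/5

1/5


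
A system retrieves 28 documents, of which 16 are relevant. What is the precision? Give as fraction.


Precision = relevant_retrieved / total_retrieved
= 16 / 28
= 16 / (16 + 12)
= 4/7

4/7


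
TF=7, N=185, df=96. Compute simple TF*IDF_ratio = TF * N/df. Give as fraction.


TF * (N/df)
= 7 * (185/96)
= 7 * 185/96
= 1295/96

1295/96


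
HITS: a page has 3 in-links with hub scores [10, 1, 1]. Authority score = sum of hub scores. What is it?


Authority = sum of hub scores of in-linkers
In-link 1: hub score = 10
In-link 2: hub score = 1
In-link 3: hub score = 1
Authority = 10 + 1 + 1 = 12

12


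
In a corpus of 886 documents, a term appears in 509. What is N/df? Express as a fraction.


IDF ratio = N / df
= 886 / 509
= 886/509

886/509


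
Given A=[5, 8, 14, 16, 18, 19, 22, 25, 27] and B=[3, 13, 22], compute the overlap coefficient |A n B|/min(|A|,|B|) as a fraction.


A intersect B = [22]
|A intersect B| = 1
min(|A|, |B|) = min(9, 3) = 3
Overlap = 1 / 3 = 1/3

1/3


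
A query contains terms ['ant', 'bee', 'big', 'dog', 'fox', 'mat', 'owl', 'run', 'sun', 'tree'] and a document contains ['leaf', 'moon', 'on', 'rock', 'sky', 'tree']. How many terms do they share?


Query terms: ['ant', 'bee', 'big', 'dog', 'fox', 'mat', 'owl', 'run', 'sun', 'tree']
Document terms: ['leaf', 'moon', 'on', 'rock', 'sky', 'tree']
Common terms: ['tree']
Overlap count = 1

1


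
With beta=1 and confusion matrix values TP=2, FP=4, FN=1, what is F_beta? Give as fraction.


P = TP/(TP+FP) = 2/6 = 1/3
R = TP/(TP+FN) = 2/3 = 2/3
beta^2 = 1^2 = 1
(1 + beta^2) = 2
Numerator = (1+beta^2)*P*R = 4/9
Denominator = beta^2*P + R = 1/3 + 2/3 = 1
F_beta = 4/9

4/9


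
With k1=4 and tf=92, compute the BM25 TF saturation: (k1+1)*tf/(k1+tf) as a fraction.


BM25 TF component = (k1+1)*tf / (k1+tf)
k1 = 4, tf = 92
Numerator = (4+1)*92 = 460
Denominator = 4 + 92 = 96
= 460/96 = 115/24

115/24


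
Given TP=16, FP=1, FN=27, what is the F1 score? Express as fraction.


F1 = 2 * P * R / (P + R)
P = TP/(TP+FP) = 16/17 = 16/17
R = TP/(TP+FN) = 16/43 = 16/43
2 * P * R = 2 * 16/17 * 16/43 = 512/731
P + R = 16/17 + 16/43 = 960/731
F1 = 512/731 / 960/731 = 8/15

8/15


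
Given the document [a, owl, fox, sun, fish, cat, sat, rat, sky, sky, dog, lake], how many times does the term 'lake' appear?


Document has 12 words
Scanning for 'lake':
Found at positions: [11]
Count = 1

1


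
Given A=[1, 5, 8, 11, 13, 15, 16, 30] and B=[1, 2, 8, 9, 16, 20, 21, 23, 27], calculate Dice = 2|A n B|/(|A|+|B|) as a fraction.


A intersect B = [1, 8, 16]
|A intersect B| = 3
|A| = 8, |B| = 9
Dice = 2*3 / (8+9)
= 6 / 17 = 6/17

6/17


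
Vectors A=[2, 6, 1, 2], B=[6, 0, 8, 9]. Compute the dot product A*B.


Dot product = sum of element-wise products
A[0]*B[0] = 2*6 = 12
A[1]*B[1] = 6*0 = 0
A[2]*B[2] = 1*8 = 8
A[3]*B[3] = 2*9 = 18
Sum = 12 + 0 + 8 + 18 = 38

38


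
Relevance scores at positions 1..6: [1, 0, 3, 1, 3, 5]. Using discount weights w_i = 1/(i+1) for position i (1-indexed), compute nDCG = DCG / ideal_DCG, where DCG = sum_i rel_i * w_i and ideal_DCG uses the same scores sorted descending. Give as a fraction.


Position discount weights w_i = 1/(i+1) for i=1..6:
Weights = [1/2, 1/3, 1/4, 1/5, 1/6, 1/7]
Actual relevance: [1, 0, 3, 1, 3, 5]
DCG = 1/2 + 0/3 + 3/4 + 1/5 + 3/6 + 5/7 = 373/140
Ideal relevance (sorted desc): [5, 3, 3, 1, 1, 0]
Ideal DCG = 5/2 + 3/3 + 3/4 + 1/5 + 1/6 + 0/7 = 277/60
nDCG = DCG / ideal_DCG = 373/140 / 277/60 = 1119/1939

1119/1939


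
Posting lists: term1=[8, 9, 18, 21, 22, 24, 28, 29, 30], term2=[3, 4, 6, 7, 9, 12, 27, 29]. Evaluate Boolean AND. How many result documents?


Boolean AND: find intersection of posting lists
term1 docs: [8, 9, 18, 21, 22, 24, 28, 29, 30]
term2 docs: [3, 4, 6, 7, 9, 12, 27, 29]
Intersection: [9, 29]
|intersection| = 2

2


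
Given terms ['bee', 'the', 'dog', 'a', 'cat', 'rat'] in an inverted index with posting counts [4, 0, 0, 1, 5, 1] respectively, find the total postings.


Summing posting list sizes:
'bee': 4 postings
'the': 0 postings
'dog': 0 postings
'a': 1 postings
'cat': 5 postings
'rat': 1 postings
Total = 4 + 0 + 0 + 1 + 5 + 1 = 11

11


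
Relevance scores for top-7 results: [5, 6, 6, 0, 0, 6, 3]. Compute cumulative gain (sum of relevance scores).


Cumulative Gain = sum of relevance scores
Position 1: rel=5, running sum=5
Position 2: rel=6, running sum=11
Position 3: rel=6, running sum=17
Position 4: rel=0, running sum=17
Position 5: rel=0, running sum=17
Position 6: rel=6, running sum=23
Position 7: rel=3, running sum=26
CG = 26

26


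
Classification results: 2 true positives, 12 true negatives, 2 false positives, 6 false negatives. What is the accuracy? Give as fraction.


Accuracy = (TP + TN) / (TP + TN + FP + FN)
TP + TN = 2 + 12 = 14
Total = 2 + 12 + 2 + 6 = 22
Accuracy = 14 / 22 = 7/11

7/11


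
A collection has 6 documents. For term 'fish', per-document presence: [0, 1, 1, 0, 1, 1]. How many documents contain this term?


Checking each document for 'fish':
Doc 1: absent
Doc 2: present
Doc 3: present
Doc 4: absent
Doc 5: present
Doc 6: present
df = sum of presences = 0 + 1 + 1 + 0 + 1 + 1 = 4

4


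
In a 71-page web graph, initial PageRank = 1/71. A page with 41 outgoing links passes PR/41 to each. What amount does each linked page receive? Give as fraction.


Initial PR = 1/71 = 1/71
Outlinks = 41
Contribution per link = PR / outlinks
= 1/71 / 41
= 1/2911

1/2911


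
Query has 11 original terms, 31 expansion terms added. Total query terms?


Original terms: 11
Expansion terms: 31
Total = 11 + 31 = 42

42


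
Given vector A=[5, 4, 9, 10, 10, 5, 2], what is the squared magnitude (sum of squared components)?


|A|^2 = sum of squared components
A[0]^2 = 5^2 = 25
A[1]^2 = 4^2 = 16
A[2]^2 = 9^2 = 81
A[3]^2 = 10^2 = 100
A[4]^2 = 10^2 = 100
A[5]^2 = 5^2 = 25
A[6]^2 = 2^2 = 4
Sum = 25 + 16 + 81 + 100 + 100 + 25 + 4 = 351

351


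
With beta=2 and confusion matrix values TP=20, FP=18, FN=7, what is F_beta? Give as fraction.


P = TP/(TP+FP) = 20/38 = 10/19
R = TP/(TP+FN) = 20/27 = 20/27
beta^2 = 2^2 = 4
(1 + beta^2) = 5
Numerator = (1+beta^2)*P*R = 1000/513
Denominator = beta^2*P + R = 40/19 + 20/27 = 1460/513
F_beta = 50/73

50/73


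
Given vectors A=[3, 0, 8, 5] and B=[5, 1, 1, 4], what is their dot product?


Dot product = sum of element-wise products
A[0]*B[0] = 3*5 = 15
A[1]*B[1] = 0*1 = 0
A[2]*B[2] = 8*1 = 8
A[3]*B[3] = 5*4 = 20
Sum = 15 + 0 + 8 + 20 = 43

43


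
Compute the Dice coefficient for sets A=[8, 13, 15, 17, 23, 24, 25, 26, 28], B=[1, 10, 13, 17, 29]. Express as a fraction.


A intersect B = [13, 17]
|A intersect B| = 2
|A| = 9, |B| = 5
Dice = 2*2 / (9+5)
= 4 / 14 = 2/7

2/7


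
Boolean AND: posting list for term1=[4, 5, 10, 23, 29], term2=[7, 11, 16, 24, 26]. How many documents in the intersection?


Boolean AND: find intersection of posting lists
term1 docs: [4, 5, 10, 23, 29]
term2 docs: [7, 11, 16, 24, 26]
Intersection: []
|intersection| = 0

0


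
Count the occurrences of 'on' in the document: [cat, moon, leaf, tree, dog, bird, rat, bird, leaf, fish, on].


Document has 11 words
Scanning for 'on':
Found at positions: [10]
Count = 1

1
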